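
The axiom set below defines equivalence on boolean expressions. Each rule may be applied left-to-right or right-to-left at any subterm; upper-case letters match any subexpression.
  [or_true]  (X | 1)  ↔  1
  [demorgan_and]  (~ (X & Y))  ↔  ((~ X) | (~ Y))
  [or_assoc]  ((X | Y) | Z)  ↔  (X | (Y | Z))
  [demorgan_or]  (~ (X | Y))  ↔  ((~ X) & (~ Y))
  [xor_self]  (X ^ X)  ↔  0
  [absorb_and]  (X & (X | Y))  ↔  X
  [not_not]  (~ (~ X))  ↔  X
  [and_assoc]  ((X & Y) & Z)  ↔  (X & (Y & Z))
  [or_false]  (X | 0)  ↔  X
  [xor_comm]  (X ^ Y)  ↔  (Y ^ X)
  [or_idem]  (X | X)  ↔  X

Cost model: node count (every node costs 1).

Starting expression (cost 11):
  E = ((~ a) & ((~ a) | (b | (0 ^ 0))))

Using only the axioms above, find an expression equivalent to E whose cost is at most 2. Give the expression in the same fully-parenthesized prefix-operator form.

(~ a)   [cost 2]

(1) (0 ^ 0)  =[xor_self →]=  0    ⊢ ((~ a) & ((~ a) | (b | 0)))
(2) (b | 0)  =[or_false →]=  b    ⊢ ((~ a) & ((~ a) | b))
(3) ((~ a) & ((~ a) | b))  =[absorb_and →]=  (~ a)    ⊢ cost 2, within 2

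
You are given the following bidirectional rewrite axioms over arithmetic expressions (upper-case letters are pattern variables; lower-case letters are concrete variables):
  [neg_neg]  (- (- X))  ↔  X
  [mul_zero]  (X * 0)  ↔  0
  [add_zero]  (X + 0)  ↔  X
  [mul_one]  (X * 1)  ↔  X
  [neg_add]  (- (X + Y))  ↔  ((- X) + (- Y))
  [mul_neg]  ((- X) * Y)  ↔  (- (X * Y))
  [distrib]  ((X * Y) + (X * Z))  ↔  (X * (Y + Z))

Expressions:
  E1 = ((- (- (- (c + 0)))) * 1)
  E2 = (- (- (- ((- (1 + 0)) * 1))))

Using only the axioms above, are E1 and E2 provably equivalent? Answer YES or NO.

The axioms are sound identities: if E1 ↔* E2 then E1 and E2 evaluate identically under any assignment.
Under c=0: E1 evaluates to 0, E2 to 1. Distinct ⇒ no rewrite sequence connects them.

NO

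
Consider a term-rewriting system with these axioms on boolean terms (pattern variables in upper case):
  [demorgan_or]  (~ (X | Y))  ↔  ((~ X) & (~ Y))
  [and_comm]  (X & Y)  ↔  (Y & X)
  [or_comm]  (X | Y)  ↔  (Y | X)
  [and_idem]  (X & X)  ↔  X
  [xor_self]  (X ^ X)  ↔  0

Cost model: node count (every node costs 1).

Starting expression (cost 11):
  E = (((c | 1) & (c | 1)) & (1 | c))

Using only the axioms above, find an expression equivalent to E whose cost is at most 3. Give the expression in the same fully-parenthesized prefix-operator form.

(c | 1)   [cost 3]

1. [and_idem →] ((c | 1) & (c | 1))  →  (c | 1);  E = ((c | 1) & (1 | c))
2. [or_comm →] (1 | c)  →  (c | 1);  E = ((c | 1) & (c | 1))
3. [and_idem →] ((c | 1) & (c | 1))  →  (c | 1);  cost 3 ≤ 3, done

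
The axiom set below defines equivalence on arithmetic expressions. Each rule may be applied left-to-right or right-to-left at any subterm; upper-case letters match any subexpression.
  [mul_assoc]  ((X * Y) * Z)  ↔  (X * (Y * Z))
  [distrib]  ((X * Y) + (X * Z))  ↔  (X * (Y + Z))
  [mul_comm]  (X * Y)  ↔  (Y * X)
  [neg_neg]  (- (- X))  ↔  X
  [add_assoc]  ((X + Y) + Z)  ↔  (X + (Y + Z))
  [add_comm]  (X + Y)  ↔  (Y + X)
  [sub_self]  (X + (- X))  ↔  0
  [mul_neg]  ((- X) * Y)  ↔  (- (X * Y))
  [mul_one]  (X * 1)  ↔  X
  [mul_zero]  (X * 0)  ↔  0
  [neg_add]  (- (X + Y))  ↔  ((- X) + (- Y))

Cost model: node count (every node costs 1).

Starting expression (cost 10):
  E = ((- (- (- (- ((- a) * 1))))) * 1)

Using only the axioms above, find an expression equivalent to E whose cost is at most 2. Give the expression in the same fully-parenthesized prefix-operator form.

(- a)   [cost 2]

1. [neg_neg →] (- (- ((- a) * 1)))  →  ((- a) * 1);  E = ((- (- ((- a) * 1))) * 1)
2. [mul_one →] ((- (- ((- a) * 1))) * 1)  →  (- (- ((- a) * 1)))
3. [mul_one →] ((- a) * 1)  →  (- a);  E = (- (- (- a)))
4. [neg_neg →] (- (- (- a)))  →  (- a);  cost 2 ≤ 2, done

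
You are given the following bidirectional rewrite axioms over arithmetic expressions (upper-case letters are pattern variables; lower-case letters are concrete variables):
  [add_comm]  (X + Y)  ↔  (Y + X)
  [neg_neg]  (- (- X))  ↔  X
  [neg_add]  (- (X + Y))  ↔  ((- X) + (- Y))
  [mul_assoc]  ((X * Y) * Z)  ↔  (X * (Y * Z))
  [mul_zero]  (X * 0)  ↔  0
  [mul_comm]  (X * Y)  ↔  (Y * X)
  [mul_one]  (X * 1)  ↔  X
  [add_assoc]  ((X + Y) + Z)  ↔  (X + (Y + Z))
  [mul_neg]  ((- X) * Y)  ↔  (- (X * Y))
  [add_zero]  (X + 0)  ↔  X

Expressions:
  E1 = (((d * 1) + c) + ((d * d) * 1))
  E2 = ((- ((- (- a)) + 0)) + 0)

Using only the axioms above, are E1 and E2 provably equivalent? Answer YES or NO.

The axioms are sound identities: if E1 ↔* E2 then E1 and E2 evaluate identically under any assignment.
Under a=0, c=0, d=1: E1 evaluates to 2, E2 to 0. Distinct ⇒ no rewrite sequence connects them.

NO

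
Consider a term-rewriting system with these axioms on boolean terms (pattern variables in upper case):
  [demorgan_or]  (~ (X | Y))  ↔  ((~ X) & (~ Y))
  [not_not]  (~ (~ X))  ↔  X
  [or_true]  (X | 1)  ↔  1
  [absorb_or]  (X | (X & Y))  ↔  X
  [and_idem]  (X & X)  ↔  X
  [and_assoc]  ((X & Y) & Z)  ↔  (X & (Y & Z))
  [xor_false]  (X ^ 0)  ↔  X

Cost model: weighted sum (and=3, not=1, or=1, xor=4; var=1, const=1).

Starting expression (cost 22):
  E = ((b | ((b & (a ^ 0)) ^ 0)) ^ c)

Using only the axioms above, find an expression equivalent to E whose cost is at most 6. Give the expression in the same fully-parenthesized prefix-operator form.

(b ^ c)   [cost 6]

(1) (a ^ 0)  =[xor_false →]=  a    ⊢ ((b | ((b & a) ^ 0)) ^ c)
(2) ((b & a) ^ 0)  =[xor_false →]=  (b & a)    ⊢ ((b | (b & a)) ^ c)
(3) (b | (b & a))  =[absorb_or →]=  b    ⊢ cost 6, within 6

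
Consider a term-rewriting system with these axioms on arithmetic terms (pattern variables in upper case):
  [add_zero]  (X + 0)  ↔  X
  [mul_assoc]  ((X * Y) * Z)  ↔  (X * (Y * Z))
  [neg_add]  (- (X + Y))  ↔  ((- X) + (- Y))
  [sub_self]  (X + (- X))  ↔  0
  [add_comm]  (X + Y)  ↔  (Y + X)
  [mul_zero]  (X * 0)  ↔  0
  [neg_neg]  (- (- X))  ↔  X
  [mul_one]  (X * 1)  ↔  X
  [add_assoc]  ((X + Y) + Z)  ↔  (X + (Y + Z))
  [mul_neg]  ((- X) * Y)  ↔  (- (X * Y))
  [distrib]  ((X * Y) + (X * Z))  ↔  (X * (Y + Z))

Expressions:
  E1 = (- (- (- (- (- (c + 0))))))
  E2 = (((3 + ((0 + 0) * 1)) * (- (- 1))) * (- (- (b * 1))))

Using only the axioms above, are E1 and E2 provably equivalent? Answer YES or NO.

All listed rules preserve value, hence provable equivalence implies equal values everywhere; look for a separating assignment.
b=0, c=1 gives E1 ↦ -1, E2 ↦ 0; values differ ⇒ not provably equivalent.

NO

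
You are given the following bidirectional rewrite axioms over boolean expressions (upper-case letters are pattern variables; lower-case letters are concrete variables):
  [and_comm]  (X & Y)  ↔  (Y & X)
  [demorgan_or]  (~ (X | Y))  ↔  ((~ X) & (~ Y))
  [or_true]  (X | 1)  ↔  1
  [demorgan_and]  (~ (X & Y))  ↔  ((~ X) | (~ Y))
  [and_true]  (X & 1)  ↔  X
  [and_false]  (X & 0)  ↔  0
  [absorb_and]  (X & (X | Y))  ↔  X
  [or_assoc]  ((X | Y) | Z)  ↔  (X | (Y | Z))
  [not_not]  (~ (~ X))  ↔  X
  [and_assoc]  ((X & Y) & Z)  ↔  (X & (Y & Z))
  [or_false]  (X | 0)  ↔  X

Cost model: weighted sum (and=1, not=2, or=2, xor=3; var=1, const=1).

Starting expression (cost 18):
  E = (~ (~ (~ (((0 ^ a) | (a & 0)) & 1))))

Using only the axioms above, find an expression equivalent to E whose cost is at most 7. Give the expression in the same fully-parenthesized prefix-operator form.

(~ (0 ^ a))   [cost 7]

(1) (((0 ^ a) | (a & 0)) & 1)  =[and_true →]=  ((0 ^ a) | (a & 0))    ⊢ (~ (~ (~ ((0 ^ a) | (a & 0)))))
(2) (a & 0)  =[and_false →]=  0    ⊢ (~ (~ (~ ((0 ^ a) | 0))))
(3) (~ (~ ((0 ^ a) | 0)))  =[not_not →]=  ((0 ^ a) | 0)    ⊢ (~ ((0 ^ a) | 0))
(4) ((0 ^ a) | 0)  =[or_false →]=  (0 ^ a)    ⊢ cost 7, within 7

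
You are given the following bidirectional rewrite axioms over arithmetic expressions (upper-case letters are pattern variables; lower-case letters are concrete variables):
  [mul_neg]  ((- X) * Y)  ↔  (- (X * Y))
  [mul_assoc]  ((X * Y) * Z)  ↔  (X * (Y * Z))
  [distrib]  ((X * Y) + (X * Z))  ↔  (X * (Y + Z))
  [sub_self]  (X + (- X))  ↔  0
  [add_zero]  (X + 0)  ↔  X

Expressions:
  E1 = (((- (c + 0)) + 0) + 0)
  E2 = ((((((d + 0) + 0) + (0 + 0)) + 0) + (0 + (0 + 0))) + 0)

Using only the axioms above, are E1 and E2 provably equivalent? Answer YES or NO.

NO

Every axiom is a valid identity, so a rewrite proof would force E1 and E2 to agree under every assignment.
At c=0, d=1: E1 = 0 but E2 = 1; they differ, so no derivation exists.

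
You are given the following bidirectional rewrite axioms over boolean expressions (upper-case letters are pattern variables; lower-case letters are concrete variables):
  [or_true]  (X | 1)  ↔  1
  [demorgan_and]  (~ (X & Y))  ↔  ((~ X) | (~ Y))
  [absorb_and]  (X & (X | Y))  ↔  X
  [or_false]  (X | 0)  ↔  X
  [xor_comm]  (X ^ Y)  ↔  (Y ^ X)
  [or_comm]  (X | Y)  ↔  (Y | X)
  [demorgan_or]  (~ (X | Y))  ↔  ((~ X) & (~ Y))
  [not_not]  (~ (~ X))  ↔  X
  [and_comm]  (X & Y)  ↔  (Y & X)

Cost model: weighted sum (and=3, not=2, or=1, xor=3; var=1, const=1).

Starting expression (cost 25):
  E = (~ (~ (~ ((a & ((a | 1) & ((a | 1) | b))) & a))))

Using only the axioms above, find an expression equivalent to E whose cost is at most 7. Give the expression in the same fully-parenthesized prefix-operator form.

(~ (a & a))   [cost 7]

step 1: absorb_and (→) rewrites ((a | 1) & ((a | 1) | b)) into (a | 1), now (~ (~ (~ ((a & (a | 1)) & a))))
step 2: not_not (→) rewrites (~ (~ ((a & (a | 1)) & a))) into ((a & (a | 1)) & a), now (~ ((a & (a | 1)) & a))
step 3: absorb_and (→) rewrites (a & (a | 1)) into a, reaching cost 7 (bound 7)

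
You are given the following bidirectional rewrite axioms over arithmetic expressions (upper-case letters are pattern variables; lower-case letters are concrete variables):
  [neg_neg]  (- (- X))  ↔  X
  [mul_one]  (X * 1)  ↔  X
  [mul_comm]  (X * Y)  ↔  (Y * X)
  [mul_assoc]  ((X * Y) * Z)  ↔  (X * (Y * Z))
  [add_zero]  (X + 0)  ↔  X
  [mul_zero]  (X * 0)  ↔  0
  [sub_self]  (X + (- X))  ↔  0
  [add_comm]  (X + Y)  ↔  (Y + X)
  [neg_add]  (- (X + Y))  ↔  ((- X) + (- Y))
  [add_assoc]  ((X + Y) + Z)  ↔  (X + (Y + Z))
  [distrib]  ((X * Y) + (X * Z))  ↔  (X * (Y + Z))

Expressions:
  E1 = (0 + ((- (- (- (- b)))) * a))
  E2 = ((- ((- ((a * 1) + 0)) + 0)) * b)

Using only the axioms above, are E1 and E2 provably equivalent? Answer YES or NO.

1. [neg_neg →] (- (- (- b)))  →  (- b);  E1 = (0 + ((- (- b)) * a))
2. [add_comm →] (0 + ((- (- b)) * a))  →  (((- (- b)) * a) + 0)
3. [neg_neg →] (- (- b))  →  b;  E1 = ((b * a) + 0)
4. [add_zero →] ((b * a) + 0)  →  (b * a)
5. [mul_comm →] (b * a)  →  (a * b)
6. [neg_neg ←] a  →  (- (- a));  E1 = ((- (- a)) * b)
7. [mul_one ←] a  →  (a * 1);  E1 = ((- (- (a * 1))) * b)
8. [add_zero ←] (- (a * 1))  →  ((- (a * 1)) + 0);  E1 = ((- ((- (a * 1)) + 0)) * b)
9. [add_zero ←] (a * 1)  →  ((a * 1) + 0);  this is E2

YES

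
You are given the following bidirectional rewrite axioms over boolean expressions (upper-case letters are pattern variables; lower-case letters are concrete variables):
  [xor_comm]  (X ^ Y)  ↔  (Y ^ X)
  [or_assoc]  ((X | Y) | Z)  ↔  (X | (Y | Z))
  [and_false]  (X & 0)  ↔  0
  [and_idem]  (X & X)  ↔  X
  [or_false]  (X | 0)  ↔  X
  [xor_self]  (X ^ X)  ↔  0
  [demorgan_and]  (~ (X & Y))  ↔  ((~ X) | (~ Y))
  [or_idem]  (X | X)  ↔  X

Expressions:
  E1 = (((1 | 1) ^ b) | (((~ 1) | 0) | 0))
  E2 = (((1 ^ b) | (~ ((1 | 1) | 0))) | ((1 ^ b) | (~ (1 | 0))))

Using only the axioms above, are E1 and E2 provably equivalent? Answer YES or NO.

(1) ((~ 1) | 0)  =[or_false →]=  (~ 1)    ⊢ (((1 | 1) ^ b) | ((~ 1) | 0))
(2) (1 | 1)  =[or_idem →]=  1    ⊢ ((1 ^ b) | ((~ 1) | 0))
(3) ((~ 1) | 0)  =[or_false →]=  (~ 1)    ⊢ ((1 ^ b) | (~ 1))
(4) 1  =[or_false ←]=  (1 | 0)    ⊢ ((1 ^ b) | (~ (1 | 0)))
(5) ((1 ^ b) | (~ (1 | 0)))  =[or_idem ←]=  (((1 ^ b) | (~ (1 | 0))) | ((1 ^ b) | (~ (1 | 0))))
(6) 1  =[or_idem ←]=  (1 | 1)    ⊢ E2

YES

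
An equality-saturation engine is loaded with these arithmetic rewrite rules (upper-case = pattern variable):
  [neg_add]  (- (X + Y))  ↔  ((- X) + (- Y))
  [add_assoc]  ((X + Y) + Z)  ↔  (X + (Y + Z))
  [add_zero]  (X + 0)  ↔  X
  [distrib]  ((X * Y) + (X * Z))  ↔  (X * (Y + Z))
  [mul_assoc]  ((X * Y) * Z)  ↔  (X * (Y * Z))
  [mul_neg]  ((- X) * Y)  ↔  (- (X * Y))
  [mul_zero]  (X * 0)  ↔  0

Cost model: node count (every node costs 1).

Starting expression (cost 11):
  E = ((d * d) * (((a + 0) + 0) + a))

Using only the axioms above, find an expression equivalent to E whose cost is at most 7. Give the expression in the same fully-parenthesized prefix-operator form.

((d * d) * (a + a))   [cost 7]

1. [add_assoc →] ((a + 0) + 0)  →  (a + (0 + 0));  E = ((d * d) * ((a + (0 + 0)) + a))
2. [add_zero →] (0 + 0)  →  0;  E = ((d * d) * ((a + 0) + a))
3. [add_zero →] (a + 0)  →  a;  cost 7 ≤ 7, done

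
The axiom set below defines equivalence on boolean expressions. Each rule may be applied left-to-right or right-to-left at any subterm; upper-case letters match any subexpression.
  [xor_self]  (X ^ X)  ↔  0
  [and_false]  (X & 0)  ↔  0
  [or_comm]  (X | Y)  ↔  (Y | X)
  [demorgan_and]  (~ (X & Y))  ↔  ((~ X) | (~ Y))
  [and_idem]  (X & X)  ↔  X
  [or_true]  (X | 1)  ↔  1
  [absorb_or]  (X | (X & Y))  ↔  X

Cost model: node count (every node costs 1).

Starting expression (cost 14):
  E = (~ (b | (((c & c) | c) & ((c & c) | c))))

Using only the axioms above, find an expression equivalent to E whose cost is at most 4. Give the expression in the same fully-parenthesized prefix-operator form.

(~ (b | c))   [cost 4]

(1) (((c & c) | c) & ((c & c) | c))  =[and_idem →]=  ((c & c) | c)    ⊢ (~ (b | ((c & c) | c)))
(2) ((c & c) | c)  =[or_comm →]=  (c | (c & c))    ⊢ (~ (b | (c | (c & c))))
(3) (c | (c & c))  =[absorb_or →]=  c    ⊢ cost 4, within 4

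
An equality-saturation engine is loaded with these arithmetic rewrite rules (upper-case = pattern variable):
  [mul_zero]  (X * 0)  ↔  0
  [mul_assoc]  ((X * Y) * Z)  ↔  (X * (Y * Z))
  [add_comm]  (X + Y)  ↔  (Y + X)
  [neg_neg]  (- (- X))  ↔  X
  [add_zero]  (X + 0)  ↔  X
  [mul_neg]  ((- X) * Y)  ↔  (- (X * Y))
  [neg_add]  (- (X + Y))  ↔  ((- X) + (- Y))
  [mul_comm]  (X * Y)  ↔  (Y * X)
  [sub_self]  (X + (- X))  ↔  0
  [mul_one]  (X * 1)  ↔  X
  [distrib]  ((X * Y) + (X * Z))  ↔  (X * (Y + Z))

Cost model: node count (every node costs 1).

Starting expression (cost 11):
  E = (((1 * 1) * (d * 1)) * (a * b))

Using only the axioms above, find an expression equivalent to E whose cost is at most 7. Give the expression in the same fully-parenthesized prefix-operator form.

step 1: mul_comm (→) rewrites ((1 * 1) * (d * 1)) into ((d * 1) * (1 * 1)), now (((d * 1) * (1 * 1)) * (a * b))
step 2: mul_one (→) rewrites (d * 1) into d, now ((d * (1 * 1)) * (a * b))
step 3: mul_one (→) rewrites (1 * 1) into 1, reaching cost 7 (bound 7)

((d * 1) * (a * b))   [cost 7]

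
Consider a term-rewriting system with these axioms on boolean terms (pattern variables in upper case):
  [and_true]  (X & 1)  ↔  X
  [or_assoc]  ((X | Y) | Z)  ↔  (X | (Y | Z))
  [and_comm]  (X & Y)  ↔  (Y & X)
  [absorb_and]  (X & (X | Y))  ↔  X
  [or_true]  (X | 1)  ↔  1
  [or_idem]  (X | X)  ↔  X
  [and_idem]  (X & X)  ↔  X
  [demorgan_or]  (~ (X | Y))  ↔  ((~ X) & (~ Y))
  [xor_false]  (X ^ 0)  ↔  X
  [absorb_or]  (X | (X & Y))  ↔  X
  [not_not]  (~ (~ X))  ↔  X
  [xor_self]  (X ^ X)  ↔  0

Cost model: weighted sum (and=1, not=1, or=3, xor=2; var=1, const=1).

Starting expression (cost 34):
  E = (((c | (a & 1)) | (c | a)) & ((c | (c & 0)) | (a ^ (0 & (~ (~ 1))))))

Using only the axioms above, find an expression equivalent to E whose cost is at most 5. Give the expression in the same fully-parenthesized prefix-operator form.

(c | a)   [cost 5]

1. [not_not →] (~ (~ 1))  →  1;  E = (((c | (a & 1)) | (c | a)) & ((c | (c & 0)) | (a ^ (0 & 1))))
2. [and_comm →] (((c | (a & 1)) | (c | a)) & ((c | (c & 0)) | (a ^ (0 & 1))))  →  (((c | (c & 0)) | (a ^ (0 & 1))) & ((c | (a & 1)) | (c | a)))
3. [and_true →] (a & 1)  →  a;  E = (((c | (c & 0)) | (a ^ (0 & 1))) & ((c | a) | (c | a)))
4. [or_idem →] ((c | a) | (c | a))  →  (c | a);  E = (((c | (c & 0)) | (a ^ (0 & 1))) & (c | a))
5. [absorb_or →] (c | (c & 0))  →  c;  E = ((c | (a ^ (0 & 1))) & (c | a))
6. [and_true →] (0 & 1)  →  0;  E = ((c | (a ^ 0)) & (c | a))
7. [xor_false →] (a ^ 0)  →  a;  E = ((c | a) & (c | a))
8. [and_idem →] ((c | a) & (c | a))  →  (c | a);  cost 5 ≤ 5, done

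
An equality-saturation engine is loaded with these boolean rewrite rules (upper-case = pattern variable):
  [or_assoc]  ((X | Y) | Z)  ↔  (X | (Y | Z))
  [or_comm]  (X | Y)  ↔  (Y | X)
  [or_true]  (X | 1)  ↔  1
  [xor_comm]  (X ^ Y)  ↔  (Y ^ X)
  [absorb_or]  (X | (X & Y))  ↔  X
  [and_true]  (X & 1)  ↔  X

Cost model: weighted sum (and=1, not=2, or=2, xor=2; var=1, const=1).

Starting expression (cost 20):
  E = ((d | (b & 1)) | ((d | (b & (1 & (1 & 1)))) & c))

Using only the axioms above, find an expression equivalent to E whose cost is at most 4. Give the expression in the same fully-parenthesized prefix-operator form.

(d | b)   [cost 4]

(1) (1 & 1)  =[and_true →]=  1    ⊢ ((d | (b & 1)) | ((d | (b & (1 & 1))) & c))
(2) (1 & 1)  =[and_true →]=  1    ⊢ ((d | (b & 1)) | ((d | (b & 1)) & c))
(3) ((d | (b & 1)) | ((d | (b & 1)) & c))  =[absorb_or →]=  (d | (b & 1))
(4) (b & 1)  =[and_true →]=  b    ⊢ cost 4, within 4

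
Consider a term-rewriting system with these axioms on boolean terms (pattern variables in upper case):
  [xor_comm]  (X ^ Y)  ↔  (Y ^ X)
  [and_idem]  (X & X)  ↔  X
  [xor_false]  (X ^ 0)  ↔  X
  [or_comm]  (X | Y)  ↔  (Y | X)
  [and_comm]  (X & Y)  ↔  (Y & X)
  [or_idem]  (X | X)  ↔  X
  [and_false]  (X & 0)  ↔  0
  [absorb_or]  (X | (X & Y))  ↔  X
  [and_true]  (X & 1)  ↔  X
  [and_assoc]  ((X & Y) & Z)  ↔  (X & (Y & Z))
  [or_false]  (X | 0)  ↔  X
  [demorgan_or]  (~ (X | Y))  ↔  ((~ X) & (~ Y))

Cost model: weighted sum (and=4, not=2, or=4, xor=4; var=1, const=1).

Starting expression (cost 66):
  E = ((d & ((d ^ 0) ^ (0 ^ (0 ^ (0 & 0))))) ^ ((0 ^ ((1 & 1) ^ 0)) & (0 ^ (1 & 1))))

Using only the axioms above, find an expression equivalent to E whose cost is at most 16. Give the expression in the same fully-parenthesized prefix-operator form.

(1) (0 & 0)  =[and_false →]=  0    ⊢ ((d & ((d ^ 0) ^ (0 ^ (0 ^ 0)))) ^ ((0 ^ ((1 & 1) ^ 0)) & (0 ^ (1 & 1))))
(2) (0 ^ 0)  =[xor_false →]=  0    ⊢ ((d & ((d ^ 0) ^ (0 ^ 0))) ^ ((0 ^ ((1 & 1) ^ 0)) & (0 ^ (1 & 1))))
(3) (d ^ 0)  =[xor_false →]=  d    ⊢ ((d & (d ^ (0 ^ 0))) ^ ((0 ^ ((1 & 1) ^ 0)) & (0 ^ (1 & 1))))
(4) (0 ^ 0)  =[xor_false →]=  0    ⊢ ((d & (d ^ 0)) ^ ((0 ^ ((1 & 1) ^ 0)) & (0 ^ (1 & 1))))
(5) ((1 & 1) ^ 0)  =[xor_false →]=  (1 & 1)    ⊢ ((d & (d ^ 0)) ^ ((0 ^ (1 & 1)) & (0 ^ (1 & 1))))
(6) ((0 ^ (1 & 1)) & (0 ^ (1 & 1)))  =[and_idem →]=  (0 ^ (1 & 1))    ⊢ ((d & (d ^ 0)) ^ (0 ^ (1 & 1)))
(7) (1 & 1)  =[and_true →]=  1    ⊢ ((d & (d ^ 0)) ^ (0 ^ 1))
(8) (d ^ 0)  =[xor_false →]=  d    ⊢ cost 16, within 16

((d & d) ^ (0 ^ 1))   [cost 16]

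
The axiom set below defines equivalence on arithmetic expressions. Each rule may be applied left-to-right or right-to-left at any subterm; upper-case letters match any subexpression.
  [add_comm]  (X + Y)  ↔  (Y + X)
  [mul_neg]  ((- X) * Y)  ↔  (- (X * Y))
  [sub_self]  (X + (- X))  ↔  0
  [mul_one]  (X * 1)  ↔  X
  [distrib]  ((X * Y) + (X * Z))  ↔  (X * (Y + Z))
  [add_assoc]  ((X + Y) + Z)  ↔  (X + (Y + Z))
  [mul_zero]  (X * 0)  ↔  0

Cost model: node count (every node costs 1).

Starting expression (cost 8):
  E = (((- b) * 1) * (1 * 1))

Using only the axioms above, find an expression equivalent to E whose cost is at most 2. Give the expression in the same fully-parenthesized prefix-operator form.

step 1: mul_one (→) rewrites (1 * 1) into 1, now (((- b) * 1) * 1)
step 2: mul_one (→) rewrites (((- b) * 1) * 1) into ((- b) * 1)
step 3: mul_one (→) rewrites ((- b) * 1) into (- b), reaching cost 2 (bound 2)

(- b)   [cost 2]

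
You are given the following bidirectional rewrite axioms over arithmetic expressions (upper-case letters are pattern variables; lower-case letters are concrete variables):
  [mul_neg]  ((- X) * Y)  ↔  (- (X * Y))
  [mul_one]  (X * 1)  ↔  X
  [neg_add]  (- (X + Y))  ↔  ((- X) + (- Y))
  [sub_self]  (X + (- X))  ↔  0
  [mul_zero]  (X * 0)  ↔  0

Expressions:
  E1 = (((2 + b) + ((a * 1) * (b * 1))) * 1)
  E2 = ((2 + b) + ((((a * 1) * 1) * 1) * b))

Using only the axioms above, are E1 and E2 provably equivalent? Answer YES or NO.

YES

step 1: mul_one (→) rewrites (((2 + b) + ((a * 1) * (b * 1))) * 1) into ((2 + b) + ((a * 1) * (b * 1)))
step 2: mul_one (→) rewrites (b * 1) into b, now ((2 + b) + ((a * 1) * b))
step 3: mul_one (←) rewrites (a * 1) into ((a * 1) * 1), now ((2 + b) + (((a * 1) * 1) * b))
step 4: mul_one (←) rewrites a into (a * 1), which is E2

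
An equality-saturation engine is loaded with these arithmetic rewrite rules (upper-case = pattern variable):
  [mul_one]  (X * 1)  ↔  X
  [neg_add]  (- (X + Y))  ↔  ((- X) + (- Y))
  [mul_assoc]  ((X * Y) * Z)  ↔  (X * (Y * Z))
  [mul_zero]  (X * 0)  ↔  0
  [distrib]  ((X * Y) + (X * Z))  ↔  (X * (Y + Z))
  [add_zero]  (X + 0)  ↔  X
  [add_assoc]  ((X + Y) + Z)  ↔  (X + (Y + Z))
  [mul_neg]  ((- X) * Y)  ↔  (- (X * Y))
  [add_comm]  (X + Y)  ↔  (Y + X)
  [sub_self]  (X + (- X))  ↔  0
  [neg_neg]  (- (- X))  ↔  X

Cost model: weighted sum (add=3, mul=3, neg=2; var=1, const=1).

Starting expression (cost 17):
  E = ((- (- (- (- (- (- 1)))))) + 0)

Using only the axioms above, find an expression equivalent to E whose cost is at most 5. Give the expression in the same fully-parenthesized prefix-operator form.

(1) (- (- 1))  =[neg_neg →]=  1    ⊢ ((- (- (- (- 1)))) + 0)
(2) (- (- (- (- 1))))  =[neg_neg →]=  (- (- 1))    ⊢ ((- (- 1)) + 0)
(3) ((- (- 1)) + 0)  =[add_zero →]=  (- (- 1))    ⊢ cost 5, within 5

(- (- 1))   [cost 5]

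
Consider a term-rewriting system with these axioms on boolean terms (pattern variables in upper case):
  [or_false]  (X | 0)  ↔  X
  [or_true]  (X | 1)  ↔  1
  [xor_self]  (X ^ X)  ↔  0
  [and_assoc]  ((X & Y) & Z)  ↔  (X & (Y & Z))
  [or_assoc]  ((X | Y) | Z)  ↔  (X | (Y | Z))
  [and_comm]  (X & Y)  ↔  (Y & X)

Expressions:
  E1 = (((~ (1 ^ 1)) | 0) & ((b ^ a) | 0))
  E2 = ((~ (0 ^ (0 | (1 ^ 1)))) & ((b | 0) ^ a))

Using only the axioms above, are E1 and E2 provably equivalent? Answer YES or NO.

YES

step 1: or_false (→) rewrites ((b ^ a) | 0) into (b ^ a), now (((~ (1 ^ 1)) | 0) & (b ^ a))
step 2: or_false (→) rewrites ((~ (1 ^ 1)) | 0) into (~ (1 ^ 1)), now ((~ (1 ^ 1)) & (b ^ a))
step 3: xor_self (→) rewrites (1 ^ 1) into 0, now ((~ 0) & (b ^ a))
step 4: xor_self (←) rewrites 0 into (0 ^ 0), now ((~ (0 ^ 0)) & (b ^ a))
step 5: or_false (←) rewrites 0 into (0 | 0), now ((~ (0 ^ (0 | 0))) & (b ^ a))
step 6: or_false (←) rewrites b into (b | 0), now ((~ (0 ^ (0 | 0))) & ((b | 0) ^ a))
step 7: xor_self (←) rewrites 0 into (1 ^ 1), which is E2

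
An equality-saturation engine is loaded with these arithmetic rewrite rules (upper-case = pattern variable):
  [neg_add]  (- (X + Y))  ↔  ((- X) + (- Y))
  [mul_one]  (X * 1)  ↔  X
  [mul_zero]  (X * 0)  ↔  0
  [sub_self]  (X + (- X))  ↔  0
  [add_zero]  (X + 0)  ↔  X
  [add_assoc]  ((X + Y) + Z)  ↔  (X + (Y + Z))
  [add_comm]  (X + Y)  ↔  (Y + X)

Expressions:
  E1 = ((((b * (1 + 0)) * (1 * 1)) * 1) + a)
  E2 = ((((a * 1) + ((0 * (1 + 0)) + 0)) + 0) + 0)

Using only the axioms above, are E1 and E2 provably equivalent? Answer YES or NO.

Every axiom is a valid identity, so a rewrite proof would force E1 and E2 to agree under every assignment.
At a=0, b=1: E1 = 1 but E2 = 0; they differ, so no derivation exists.

NO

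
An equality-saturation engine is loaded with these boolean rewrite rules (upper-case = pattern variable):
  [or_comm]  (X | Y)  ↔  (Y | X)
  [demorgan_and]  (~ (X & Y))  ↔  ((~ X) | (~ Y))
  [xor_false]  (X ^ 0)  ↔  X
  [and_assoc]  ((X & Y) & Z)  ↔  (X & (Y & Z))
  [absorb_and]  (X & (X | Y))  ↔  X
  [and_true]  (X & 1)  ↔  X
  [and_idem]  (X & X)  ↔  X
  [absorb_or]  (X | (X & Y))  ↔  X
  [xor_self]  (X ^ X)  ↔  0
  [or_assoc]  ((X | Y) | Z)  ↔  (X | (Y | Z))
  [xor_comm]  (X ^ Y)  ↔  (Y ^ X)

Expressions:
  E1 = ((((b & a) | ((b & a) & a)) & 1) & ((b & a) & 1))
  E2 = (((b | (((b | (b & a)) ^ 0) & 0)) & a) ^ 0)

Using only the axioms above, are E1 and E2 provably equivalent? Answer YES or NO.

YES

1. [absorb_or →] ((b & a) | ((b & a) & a))  →  (b & a);  E1 = (((b & a) & 1) & ((b & a) & 1))
2. [and_idem →] (((b & a) & 1) & ((b & a) & 1))  →  ((b & a) & 1)
3. [and_true →] ((b & a) & 1)  →  (b & a)
4. [xor_false ←] (b & a)  →  ((b & a) ^ 0)
5. [absorb_or ←] b  →  (b | (b & 0));  E1 = (((b | (b & 0)) & a) ^ 0)
6. [xor_false ←] b  →  (b ^ 0);  E1 = (((b | ((b ^ 0) & 0)) & a) ^ 0)
7. [absorb_or ←] b  →  (b | (b & a));  this is E2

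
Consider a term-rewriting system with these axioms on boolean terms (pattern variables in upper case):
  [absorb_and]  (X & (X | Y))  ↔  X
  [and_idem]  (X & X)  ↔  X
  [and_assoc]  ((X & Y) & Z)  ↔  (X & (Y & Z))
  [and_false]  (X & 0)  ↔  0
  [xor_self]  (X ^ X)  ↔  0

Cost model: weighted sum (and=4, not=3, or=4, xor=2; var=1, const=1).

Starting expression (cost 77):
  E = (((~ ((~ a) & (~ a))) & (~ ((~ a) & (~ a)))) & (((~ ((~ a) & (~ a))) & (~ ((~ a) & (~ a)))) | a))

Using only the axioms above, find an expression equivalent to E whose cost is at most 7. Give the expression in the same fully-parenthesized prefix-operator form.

(~ (~ a))   [cost 7]

(1) (((~ ((~ a) & (~ a))) & (~ ((~ a) & (~ a)))) & (((~ ((~ a) & (~ a))) & (~ ((~ a) & (~ a)))) | a))  =[absorb_and →]=  ((~ ((~ a) & (~ a))) & (~ ((~ a) & (~ a))))
(2) ((~ ((~ a) & (~ a))) & (~ ((~ a) & (~ a))))  =[and_idem →]=  (~ ((~ a) & (~ a)))
(3) ((~ a) & (~ a))  =[and_idem →]=  (~ a)    ⊢ cost 7, within 7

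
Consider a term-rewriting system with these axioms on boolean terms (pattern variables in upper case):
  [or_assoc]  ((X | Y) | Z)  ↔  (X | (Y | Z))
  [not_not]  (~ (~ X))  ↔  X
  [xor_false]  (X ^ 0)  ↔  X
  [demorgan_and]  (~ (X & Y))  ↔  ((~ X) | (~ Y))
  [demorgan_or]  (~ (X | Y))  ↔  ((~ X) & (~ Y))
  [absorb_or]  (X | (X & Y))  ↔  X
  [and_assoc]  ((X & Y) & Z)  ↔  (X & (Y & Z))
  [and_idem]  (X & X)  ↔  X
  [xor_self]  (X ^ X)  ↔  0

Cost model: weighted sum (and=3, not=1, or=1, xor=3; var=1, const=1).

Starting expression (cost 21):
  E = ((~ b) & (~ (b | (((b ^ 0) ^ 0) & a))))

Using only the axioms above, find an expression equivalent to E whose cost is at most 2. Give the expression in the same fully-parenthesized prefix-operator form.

(~ b)   [cost 2]

1. [xor_false →] ((b ^ 0) ^ 0)  →  (b ^ 0);  E = ((~ b) & (~ (b | ((b ^ 0) & a))))
2. [xor_false →] (b ^ 0)  →  b;  E = ((~ b) & (~ (b | (b & a))))
3. [absorb_or →] (b | (b & a))  →  b;  E = ((~ b) & (~ b))
4. [and_idem →] ((~ b) & (~ b))  →  (~ b);  cost 2 ≤ 2, done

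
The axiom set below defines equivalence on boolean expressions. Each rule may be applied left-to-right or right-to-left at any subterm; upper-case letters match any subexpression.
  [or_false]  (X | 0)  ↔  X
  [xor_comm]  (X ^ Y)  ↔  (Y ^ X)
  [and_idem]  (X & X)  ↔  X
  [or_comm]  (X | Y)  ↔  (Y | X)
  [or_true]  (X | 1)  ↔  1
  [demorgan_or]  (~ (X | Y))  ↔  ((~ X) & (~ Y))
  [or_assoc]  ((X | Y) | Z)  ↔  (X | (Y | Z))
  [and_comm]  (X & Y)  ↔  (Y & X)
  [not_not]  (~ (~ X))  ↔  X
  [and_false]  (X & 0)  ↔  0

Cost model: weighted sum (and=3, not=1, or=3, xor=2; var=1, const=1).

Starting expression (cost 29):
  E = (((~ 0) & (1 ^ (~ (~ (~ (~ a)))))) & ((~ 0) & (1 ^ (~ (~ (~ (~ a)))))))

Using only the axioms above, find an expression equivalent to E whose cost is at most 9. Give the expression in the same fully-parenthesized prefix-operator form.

step 1: and_idem (→) rewrites (((~ 0) & (1 ^ (~ (~ (~ (~ a)))))) & ((~ 0) & (1 ^ (~ (~ (~ (~ a))))))) into ((~ 0) & (1 ^ (~ (~ (~ (~ a))))))
step 2: not_not (→) rewrites (~ (~ (~ (~ a)))) into (~ (~ a)), now ((~ 0) & (1 ^ (~ (~ a))))
step 3: not_not (→) rewrites (~ (~ a)) into a, reaching cost 9 (bound 9)

((~ 0) & (1 ^ a))   [cost 9]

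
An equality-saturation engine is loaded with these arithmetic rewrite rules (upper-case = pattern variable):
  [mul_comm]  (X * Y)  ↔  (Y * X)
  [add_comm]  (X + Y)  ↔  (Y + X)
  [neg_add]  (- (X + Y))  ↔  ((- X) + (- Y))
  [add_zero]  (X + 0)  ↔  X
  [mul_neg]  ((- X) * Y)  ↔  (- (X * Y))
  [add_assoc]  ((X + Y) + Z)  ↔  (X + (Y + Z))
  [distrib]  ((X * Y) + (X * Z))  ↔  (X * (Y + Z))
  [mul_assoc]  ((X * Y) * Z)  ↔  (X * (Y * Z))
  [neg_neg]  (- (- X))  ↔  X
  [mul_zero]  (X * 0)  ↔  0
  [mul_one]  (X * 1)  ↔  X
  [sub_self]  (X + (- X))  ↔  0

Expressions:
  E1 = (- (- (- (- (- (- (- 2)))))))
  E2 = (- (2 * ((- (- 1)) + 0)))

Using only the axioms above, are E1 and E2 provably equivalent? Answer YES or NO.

YES

step 1: neg_neg (→) rewrites (- (- (- (- (- 2))))) into (- (- (- 2))), now (- (- (- (- (- 2)))))
step 2: neg_neg (→) rewrites (- (- (- (- (- 2))))) into (- (- (- 2)))
step 3: neg_neg (→) rewrites (- (- (- 2))) into (- 2)
step 4: mul_one (←) rewrites 2 into (2 * 1), now (- (2 * 1))
step 5: neg_neg (←) rewrites 1 into (- (- 1)), now (- (2 * (- (- 1))))
step 6: add_zero (←) rewrites (- (- 1)) into ((- (- 1)) + 0), which is E2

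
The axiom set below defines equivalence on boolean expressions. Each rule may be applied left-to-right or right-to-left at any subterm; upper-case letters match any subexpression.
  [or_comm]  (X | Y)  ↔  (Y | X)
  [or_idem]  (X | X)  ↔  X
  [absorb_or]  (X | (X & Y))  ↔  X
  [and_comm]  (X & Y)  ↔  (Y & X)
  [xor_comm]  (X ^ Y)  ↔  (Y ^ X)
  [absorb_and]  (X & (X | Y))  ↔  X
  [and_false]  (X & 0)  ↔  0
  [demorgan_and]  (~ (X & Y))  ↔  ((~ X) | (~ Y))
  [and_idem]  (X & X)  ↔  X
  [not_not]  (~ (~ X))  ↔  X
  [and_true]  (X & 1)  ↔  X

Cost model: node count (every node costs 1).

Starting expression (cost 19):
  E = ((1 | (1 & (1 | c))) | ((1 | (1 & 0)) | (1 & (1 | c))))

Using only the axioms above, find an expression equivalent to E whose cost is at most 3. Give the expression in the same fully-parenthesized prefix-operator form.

(1 | 1)   [cost 3]

(1) (1 | (1 & 0))  =[absorb_or →]=  1    ⊢ ((1 | (1 & (1 | c))) | (1 | (1 & (1 | c))))
(2) ((1 | (1 & (1 | c))) | (1 | (1 & (1 | c))))  =[or_idem →]=  (1 | (1 & (1 | c)))
(3) (1 & (1 | c))  =[absorb_and →]=  1    ⊢ cost 3, within 3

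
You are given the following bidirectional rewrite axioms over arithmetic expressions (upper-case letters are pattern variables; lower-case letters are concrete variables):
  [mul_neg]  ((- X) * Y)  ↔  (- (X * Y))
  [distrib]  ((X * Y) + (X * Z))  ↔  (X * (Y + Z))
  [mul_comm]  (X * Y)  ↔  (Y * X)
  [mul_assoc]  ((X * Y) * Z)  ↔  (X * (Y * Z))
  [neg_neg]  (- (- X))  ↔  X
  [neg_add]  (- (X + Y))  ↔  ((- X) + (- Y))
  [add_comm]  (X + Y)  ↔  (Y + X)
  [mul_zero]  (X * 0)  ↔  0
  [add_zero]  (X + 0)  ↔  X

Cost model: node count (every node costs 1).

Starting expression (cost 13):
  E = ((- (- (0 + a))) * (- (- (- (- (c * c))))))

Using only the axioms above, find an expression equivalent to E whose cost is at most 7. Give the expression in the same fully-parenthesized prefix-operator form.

((0 + a) * (c * c))   [cost 7]

(1) (- (- (- (- (c * c)))))  =[neg_neg →]=  (- (- (c * c)))    ⊢ ((- (- (0 + a))) * (- (- (c * c))))
(2) (- (- (0 + a)))  =[neg_neg →]=  (0 + a)    ⊢ ((0 + a) * (- (- (c * c))))
(3) (- (- (c * c)))  =[neg_neg →]=  (c * c)    ⊢ cost 7, within 7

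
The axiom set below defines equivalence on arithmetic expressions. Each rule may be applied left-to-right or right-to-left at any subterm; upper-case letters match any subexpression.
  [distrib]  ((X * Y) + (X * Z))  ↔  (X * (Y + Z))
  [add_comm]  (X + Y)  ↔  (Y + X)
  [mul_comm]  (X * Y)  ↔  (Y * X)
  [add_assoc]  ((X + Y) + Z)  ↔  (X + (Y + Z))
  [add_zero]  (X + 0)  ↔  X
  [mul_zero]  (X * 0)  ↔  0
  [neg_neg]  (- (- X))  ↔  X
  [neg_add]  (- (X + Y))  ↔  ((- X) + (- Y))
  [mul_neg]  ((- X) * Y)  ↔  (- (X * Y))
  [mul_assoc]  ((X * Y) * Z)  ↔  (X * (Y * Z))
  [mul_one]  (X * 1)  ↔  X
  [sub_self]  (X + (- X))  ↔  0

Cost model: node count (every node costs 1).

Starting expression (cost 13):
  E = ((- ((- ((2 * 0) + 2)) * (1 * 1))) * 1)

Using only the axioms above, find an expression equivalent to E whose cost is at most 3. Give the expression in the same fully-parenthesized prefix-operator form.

(0 + 2)   [cost 3]

1. [mul_zero →] (2 * 0)  →  0;  E = ((- ((- (0 + 2)) * (1 * 1))) * 1)
2. [add_comm →] (0 + 2)  →  (2 + 0);  E = ((- ((- (2 + 0)) * (1 * 1))) * 1)
3. [mul_one →] (1 * 1)  →  1;  E = ((- ((- (2 + 0)) * 1)) * 1)
4. [mul_one →] ((- (2 + 0)) * 1)  →  (- (2 + 0));  E = ((- (- (2 + 0))) * 1)
5. [neg_neg →] (- (- (2 + 0)))  →  (2 + 0);  E = ((2 + 0) * 1)
6. [add_comm →] (2 + 0)  →  (0 + 2);  E = ((0 + 2) * 1)
7. [mul_one →] ((0 + 2) * 1)  →  (0 + 2);  cost 3 ≤ 3, done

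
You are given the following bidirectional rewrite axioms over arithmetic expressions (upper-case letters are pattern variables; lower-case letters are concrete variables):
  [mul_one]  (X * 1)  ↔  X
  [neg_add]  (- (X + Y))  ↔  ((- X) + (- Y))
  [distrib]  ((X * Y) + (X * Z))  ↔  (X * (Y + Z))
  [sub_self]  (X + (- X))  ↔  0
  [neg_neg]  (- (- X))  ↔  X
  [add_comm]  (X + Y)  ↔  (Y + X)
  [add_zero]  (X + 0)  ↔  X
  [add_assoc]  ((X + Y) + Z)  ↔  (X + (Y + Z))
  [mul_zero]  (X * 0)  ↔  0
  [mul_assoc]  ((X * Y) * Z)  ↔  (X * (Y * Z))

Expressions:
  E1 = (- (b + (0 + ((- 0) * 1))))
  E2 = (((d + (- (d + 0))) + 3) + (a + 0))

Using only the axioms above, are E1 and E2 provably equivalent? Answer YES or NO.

NO

Every axiom is a valid identity, so a rewrite proof would force E1 and E2 to agree under every assignment.
At a=0, b=0, d=0: E1 = 0 but E2 = 3; they differ, so no derivation exists.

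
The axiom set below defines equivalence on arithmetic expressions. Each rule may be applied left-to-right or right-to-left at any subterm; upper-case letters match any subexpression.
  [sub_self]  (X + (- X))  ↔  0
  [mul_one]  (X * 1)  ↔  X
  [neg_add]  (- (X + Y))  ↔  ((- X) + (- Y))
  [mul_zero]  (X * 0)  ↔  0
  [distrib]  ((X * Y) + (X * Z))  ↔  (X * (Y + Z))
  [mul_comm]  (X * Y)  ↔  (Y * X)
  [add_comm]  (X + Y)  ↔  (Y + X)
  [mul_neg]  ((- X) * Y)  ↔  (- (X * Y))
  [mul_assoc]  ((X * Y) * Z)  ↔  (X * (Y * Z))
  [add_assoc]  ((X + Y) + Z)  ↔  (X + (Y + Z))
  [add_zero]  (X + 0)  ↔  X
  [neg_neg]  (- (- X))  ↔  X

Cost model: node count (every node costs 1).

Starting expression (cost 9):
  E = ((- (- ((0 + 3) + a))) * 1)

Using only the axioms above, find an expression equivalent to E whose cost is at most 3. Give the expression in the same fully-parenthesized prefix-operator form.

(1) ((- (- ((0 + 3) + a))) * 1)  =[mul_one →]=  (- (- ((0 + 3) + a)))
(2) (- (- ((0 + 3) + a)))  =[neg_neg →]=  ((0 + 3) + a)
(3) (0 + 3)  =[add_comm →]=  (3 + 0)    ⊢ ((3 + 0) + a)
(4) (3 + 0)  =[add_zero →]=  3    ⊢ cost 3, within 3

(3 + a)   [cost 3]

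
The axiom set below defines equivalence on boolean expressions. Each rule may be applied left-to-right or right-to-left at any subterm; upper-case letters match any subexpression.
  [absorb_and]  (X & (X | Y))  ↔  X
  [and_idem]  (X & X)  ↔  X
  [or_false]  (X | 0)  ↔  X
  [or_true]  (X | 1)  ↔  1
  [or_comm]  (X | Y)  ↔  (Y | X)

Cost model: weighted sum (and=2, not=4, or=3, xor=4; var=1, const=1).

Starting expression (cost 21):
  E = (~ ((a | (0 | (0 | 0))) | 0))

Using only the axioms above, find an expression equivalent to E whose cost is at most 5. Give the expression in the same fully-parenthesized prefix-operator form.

(~ a)   [cost 5]

step 1: or_false (→) rewrites (0 | 0) into 0, now (~ ((a | (0 | 0)) | 0))
step 2: or_false (→) rewrites (0 | 0) into 0, now (~ ((a | 0) | 0))
step 3: or_false (→) rewrites ((a | 0) | 0) into (a | 0), now (~ (a | 0))
step 4: or_false (→) rewrites (a | 0) into a, reaching cost 5 (bound 5)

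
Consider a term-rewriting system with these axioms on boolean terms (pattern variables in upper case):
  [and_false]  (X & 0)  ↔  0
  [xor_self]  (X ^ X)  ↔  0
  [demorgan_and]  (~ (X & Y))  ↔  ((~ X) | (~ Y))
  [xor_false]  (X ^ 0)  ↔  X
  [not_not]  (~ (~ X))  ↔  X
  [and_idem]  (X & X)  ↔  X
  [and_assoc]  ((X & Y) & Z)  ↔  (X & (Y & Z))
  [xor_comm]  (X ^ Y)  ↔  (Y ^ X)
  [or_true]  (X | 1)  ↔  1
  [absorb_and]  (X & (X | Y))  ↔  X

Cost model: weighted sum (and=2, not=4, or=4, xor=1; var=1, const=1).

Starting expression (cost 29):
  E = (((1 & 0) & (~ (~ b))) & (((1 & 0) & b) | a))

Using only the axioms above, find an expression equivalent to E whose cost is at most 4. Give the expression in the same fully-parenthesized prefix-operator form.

step 1: not_not (→) rewrites (~ (~ b)) into b, now (((1 & 0) & b) & (((1 & 0) & b) | a))
step 2: absorb_and (→) rewrites (((1 & 0) & b) & (((1 & 0) & b) | a)) into ((1 & 0) & b)
step 3: and_false (→) rewrites (1 & 0) into 0, reaching cost 4 (bound 4)

(0 & b)   [cost 4]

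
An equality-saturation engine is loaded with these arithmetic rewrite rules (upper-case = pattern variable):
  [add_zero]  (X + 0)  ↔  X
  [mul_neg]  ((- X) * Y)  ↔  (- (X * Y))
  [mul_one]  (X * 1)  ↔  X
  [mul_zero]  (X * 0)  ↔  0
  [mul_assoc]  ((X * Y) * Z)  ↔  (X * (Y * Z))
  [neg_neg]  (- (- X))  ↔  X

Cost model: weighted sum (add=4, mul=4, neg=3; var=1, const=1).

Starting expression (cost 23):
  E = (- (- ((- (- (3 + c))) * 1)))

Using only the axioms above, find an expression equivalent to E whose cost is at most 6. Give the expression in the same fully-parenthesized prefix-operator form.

(3 + c)   [cost 6]

step 1: neg_neg (→) rewrites (- (- (3 + c))) into (3 + c), now (- (- ((3 + c) * 1)))
step 2: neg_neg (→) rewrites (- (- ((3 + c) * 1))) into ((3 + c) * 1)
step 3: mul_one (→) rewrites ((3 + c) * 1) into (3 + c), reaching cost 6 (bound 6)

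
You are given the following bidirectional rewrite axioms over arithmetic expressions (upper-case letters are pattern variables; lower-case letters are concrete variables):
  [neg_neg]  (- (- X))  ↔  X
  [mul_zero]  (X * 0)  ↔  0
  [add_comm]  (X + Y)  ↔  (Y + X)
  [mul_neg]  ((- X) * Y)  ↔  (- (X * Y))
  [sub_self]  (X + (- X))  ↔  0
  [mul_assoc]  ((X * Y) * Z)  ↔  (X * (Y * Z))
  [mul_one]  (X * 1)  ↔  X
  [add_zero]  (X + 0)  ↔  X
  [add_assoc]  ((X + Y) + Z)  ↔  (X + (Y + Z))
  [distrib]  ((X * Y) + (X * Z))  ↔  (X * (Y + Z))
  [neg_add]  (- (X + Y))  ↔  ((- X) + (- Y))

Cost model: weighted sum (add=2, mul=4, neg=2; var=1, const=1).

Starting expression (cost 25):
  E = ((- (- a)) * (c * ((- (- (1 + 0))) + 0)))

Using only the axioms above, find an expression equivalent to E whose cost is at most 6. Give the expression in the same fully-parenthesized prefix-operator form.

(1) ((- (- (1 + 0))) + 0)  =[add_zero →]=  (- (- (1 + 0)))    ⊢ ((- (- a)) * (c * (- (- (1 + 0)))))
(2) (- (- a))  =[neg_neg →]=  a    ⊢ (a * (c * (- (- (1 + 0)))))
(3) (1 + 0)  =[add_zero →]=  1    ⊢ (a * (c * (- (- 1))))
(4) (- (- 1))  =[neg_neg →]=  1    ⊢ (a * (c * 1))
(5) (c * 1)  =[mul_one →]=  c    ⊢ cost 6, within 6

(a * c)   [cost 6]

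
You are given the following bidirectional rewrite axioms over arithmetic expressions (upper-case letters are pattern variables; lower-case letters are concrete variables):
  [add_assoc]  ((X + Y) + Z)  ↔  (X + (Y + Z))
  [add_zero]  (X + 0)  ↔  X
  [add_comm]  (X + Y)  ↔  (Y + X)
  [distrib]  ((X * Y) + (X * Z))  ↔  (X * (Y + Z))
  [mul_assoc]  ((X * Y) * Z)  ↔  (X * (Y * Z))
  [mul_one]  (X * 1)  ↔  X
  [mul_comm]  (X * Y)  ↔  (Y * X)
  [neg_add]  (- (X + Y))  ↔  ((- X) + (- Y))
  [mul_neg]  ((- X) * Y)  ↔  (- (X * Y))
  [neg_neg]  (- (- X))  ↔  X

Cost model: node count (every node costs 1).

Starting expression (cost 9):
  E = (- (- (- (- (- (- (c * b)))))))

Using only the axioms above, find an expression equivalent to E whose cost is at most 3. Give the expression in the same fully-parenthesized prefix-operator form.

(c * b)   [cost 3]

1. [neg_neg →] (- (- (- (- (c * b)))))  →  (- (- (c * b)));  E = (- (- (- (- (c * b)))))
2. [neg_neg →] (- (- (- (c * b))))  →  (- (c * b));  E = (- (- (c * b)))
3. [neg_neg →] (- (- (c * b)))  →  (c * b);  cost 3 ≤ 3, done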